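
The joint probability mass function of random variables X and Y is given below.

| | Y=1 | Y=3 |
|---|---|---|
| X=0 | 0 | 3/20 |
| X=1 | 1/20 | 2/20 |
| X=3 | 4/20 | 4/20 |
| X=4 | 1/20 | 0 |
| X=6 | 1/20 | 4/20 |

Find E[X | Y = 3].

38/13

P(Y = 3) = 13/20.
Σ X·P over the event = 0·(3/20) + 1·(2/20) + 3·(4/20) + 6·(4/20) = 19/10.
E[X | Y = 3] = (19/10) / (13/20) = 38/13.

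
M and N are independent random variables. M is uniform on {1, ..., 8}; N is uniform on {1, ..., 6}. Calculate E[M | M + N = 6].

Outcomes with M + N = 6: (1,5), (2,4), (3,3), (4,2), (5,1), each with probability 1/48.
E[M | M + N = 6] = (1 + 2 + 3 + 4 + 5) / 5 = 3.

3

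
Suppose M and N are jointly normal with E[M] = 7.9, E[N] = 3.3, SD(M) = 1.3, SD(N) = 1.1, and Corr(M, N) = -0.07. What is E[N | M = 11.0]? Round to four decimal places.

For a bivariate normal, E[N | M=x] = μ_N + ρ·(σ_N/σ_M)·(x − μ_M).
E[N | M=11.0] = 3.3 + (-0.07)·(1.1/1.3)·(11.0 − (7.9)) = 3.3 + (-0.059231)·(3.1) = 3.1164.

3.1164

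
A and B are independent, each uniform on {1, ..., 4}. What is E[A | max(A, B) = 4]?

22/7

Outcomes with max(A, B) = 4: (1,4), (2,4), (3,4), (4,1), (4,2), (4,3), (4,4), each with probability 1/16.
E[A | max(A, B) = 4] = (1 + 2 + 3 + 4 + 4 + 4 + 4) / 7 = 22/7.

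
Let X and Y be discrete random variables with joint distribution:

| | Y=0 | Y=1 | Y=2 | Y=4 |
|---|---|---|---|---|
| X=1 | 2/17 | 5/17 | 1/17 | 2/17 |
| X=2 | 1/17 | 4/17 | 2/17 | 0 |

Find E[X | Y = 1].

13/9

P(Y = 1) = 9/17.
Σ X·P over the event = 1·(5/17) + 2·(4/17) = 13/17.
E[X | Y = 1] = (13/17) / (9/17) = 13/9.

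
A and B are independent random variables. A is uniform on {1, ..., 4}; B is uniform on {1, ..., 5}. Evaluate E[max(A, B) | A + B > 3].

65/17

P(A + B > 3) = 17/20.
Summing max(A,B)·P(x,y) over outcomes with A + B > 3 gives 13/4.
E[max(A, B) | A + B > 3] = (13/4) / (17/20) = 65/17.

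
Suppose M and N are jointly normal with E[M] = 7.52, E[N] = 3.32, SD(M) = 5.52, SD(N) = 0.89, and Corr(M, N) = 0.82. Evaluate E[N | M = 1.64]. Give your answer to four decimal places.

E[N | M=x] = μ_N + ρ(σ_N/σ_M)(x − μ_M) for jointly normal variables.
E[N | M=1.64] = 3.32 + (0.82)·(0.89/5.52)·(1.64 − (7.52)) = 3.32 + (0.13221)·(-5.88) = 2.5426.

2.5426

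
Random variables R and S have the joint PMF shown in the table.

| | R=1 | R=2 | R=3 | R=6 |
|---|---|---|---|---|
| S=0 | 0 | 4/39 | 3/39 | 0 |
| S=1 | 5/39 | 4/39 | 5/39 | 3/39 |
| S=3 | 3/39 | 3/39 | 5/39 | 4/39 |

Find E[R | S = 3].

16/5

P(S = 3) = 5/13.
Σ R·P over the event = 1·(3/39) + 2·(3/39) + 3·(5/39) + 6·(4/39) = 16/13.
E[R | S = 3] = (16/13) / (5/13) = 16/5.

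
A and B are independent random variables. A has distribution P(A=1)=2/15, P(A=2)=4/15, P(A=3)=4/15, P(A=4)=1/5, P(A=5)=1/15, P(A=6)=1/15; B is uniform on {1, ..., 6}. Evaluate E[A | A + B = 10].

P(A + B = 10) = 1/18.
Summing A·P(x,y) over outcomes with A + B = 10 gives 23/90.
E[A | A + B = 10] = (23/90) / (1/18) = 23/5.

23/5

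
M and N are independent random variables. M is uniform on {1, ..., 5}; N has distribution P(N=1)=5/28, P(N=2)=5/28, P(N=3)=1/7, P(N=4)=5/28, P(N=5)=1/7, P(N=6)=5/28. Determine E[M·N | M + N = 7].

228/23

P(M + N = 7) = 23/140.
Summing MN·P(x,y) over outcomes with M + N = 7 gives 57/35.
E[M·N | M + N = 7] = (57/35) / (23/140) = 228/23.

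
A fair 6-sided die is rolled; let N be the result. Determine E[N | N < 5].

5/2

Given N < 5, N is equally likely to be any of {1, 2, 3, 4}.
E[N | N < 5] = (1 + 2 + 3 + 4) / 4 = 5/2.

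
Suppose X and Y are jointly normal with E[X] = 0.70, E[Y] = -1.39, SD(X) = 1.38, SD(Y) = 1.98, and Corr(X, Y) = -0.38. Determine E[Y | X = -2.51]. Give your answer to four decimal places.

0.3601

The regression of Y on X has slope ρ·σ_Y/σ_X and passes through (μ_X, μ_Y).
E[Y | X=-2.51] = -1.39 + (-0.38)·(1.98/1.38)·(-2.51 − (0.70)) = -1.39 + (-0.545217)·(-3.21) = 0.3601.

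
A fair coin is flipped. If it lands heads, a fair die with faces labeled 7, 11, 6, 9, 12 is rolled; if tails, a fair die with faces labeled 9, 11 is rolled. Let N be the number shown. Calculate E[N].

E[N | heads] = (7+11+6+9+12)/5 = 9.
E[N | tails] = (9+11)/2 = 10.
By the law of total expectation,
E[N] = (1/2)·(9) + (1/2)·(10) = 19/2.

19/2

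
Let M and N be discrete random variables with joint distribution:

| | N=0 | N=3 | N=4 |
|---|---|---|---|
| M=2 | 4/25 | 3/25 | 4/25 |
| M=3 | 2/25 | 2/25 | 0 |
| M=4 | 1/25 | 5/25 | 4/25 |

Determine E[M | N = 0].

P(N = 0) = 7/25.
Σ M·P over the event = 2·(4/25) + 3·(2/25) + 4·(1/25) = 18/25.
E[M | N = 0] = (18/25) / (7/25) = 18/7.

18/7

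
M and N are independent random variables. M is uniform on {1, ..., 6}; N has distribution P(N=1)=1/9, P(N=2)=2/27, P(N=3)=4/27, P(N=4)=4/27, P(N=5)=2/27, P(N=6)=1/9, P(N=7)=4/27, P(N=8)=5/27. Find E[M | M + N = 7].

7/2

P(M + N = 7) = 1/9.
Summing M·P(x,y) over outcomes with M + N = 7 gives 7/18.
E[M | M + N = 7] = (7/18) / (1/9) = 7/2.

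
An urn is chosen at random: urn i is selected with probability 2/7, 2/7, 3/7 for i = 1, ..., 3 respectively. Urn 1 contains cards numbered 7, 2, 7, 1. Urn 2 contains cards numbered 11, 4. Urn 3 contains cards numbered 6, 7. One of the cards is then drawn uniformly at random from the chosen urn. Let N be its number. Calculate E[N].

E[N | urn 1] = (7+2+7+1)/4 = 17/4.
E[N | urn 2] = (11+4)/2 = 15/2.
E[N | urn 3] = (6+7)/2 = 13/2.
E[N] = (2/7)·(17/4) + (2/7)·(15/2) + (3/7)·(13/2) = 43/7.

43/7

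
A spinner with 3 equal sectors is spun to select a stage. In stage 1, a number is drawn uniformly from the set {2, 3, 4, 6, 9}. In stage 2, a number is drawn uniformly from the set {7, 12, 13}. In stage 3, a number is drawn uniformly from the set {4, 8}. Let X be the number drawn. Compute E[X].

322/45

E[X | stage 1] = (2+3+4+6+9)/5 = 24/5.
E[X | stage 2] = (7+12+13)/3 = 32/3.
E[X | stage 3] = (4+8)/2 = 6.
By the law of total expectation,
E[X] = (1/3)·(24/5) + (1/3)·(32/3) + (1/3)·(6) = 322/45.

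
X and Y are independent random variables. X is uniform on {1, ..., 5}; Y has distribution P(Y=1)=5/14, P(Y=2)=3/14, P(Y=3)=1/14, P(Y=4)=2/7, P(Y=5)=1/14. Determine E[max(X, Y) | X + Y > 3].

P(X + Y > 3) = 57/70.
Summing max(X,Y)·P(x,y) over outcomes with X + Y > 3 gives 229/70.
E[max(X, Y) | X + Y > 3] = (229/70) / (57/70) = 229/57.

229/57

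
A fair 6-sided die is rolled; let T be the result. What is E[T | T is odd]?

Given T is odd, T is equally likely to be any of {1, 3, 5}.
E[T | T is odd] = (1 + 3 + 5) / 3 = 3.

3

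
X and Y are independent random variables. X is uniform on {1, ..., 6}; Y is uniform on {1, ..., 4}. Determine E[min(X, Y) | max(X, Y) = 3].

P(max(X, Y) = 3) = 5/24.
Summing min(X,Y)·P(x,y) over outcomes with max(X, Y) = 3 gives 3/8.
E[min(X, Y) | max(X, Y) = 3] = (3/8) / (5/24) = 9/5.

9/5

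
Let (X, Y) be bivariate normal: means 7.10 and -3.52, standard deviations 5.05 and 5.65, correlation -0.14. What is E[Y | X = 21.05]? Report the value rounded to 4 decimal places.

-5.7050

The regression of Y on X has slope ρ·σ_Y/σ_X and passes through (μ_X, μ_Y).
E[Y | X=21.05] = -3.52 + (-0.14)·(5.65/5.05)·(21.05 − (7.10)) = -3.52 + (-0.15663)·(13.95) = -5.7050.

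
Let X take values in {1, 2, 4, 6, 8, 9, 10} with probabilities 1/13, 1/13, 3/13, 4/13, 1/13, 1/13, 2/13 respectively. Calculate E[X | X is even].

P(X is even) = 11/13.
Σ over the event: 2·1/13 + 4·3/13 + 6·4/13 + 8·1/13 + 10·2/13 = 66/13.
E[X | X is even] = (66/13) / (11/13) = 6.

6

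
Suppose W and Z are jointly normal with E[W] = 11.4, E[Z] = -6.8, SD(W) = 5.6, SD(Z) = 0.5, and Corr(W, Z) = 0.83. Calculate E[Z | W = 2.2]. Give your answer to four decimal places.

The regression of Z on W has slope ρ·σ_Z/σ_W and passes through (μ_W, μ_Z).
E[Z | W=2.2] = -6.8 + (0.83)·(0.5/5.6)·(2.2 − (11.4)) = -6.8 + (0.074107)·(-9.2) = -7.4818.

-7.4818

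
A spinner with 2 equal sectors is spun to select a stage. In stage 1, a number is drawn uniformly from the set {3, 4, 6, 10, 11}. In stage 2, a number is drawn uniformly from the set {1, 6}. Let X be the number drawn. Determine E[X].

E[X | stage 1] = (3+4+6+10+11)/5 = 34/5.
E[X | stage 2] = (1+6)/2 = 7/2.
E[X] = (1/2)·(34/5) + (1/2)·(7/2) = 103/20.

103/20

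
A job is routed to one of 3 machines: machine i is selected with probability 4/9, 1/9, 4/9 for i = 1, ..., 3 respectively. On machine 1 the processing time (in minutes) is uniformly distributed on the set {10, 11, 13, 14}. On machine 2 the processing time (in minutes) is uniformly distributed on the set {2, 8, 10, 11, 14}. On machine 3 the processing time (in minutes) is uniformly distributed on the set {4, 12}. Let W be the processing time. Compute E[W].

E[W | machine 1] = (10+11+13+14)/4 = 12.
E[W | machine 2] = (2+8+10+11+14)/5 = 9.
E[W | machine 3] = (4+12)/2 = 8.
By the law of total expectation,
E[W] = (4/9)·(12) + (1/9)·(9) + (4/9)·(8) = 89/9.

89/9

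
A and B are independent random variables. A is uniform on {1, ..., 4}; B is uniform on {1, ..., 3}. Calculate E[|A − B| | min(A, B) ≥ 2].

P(min(A, B) ≥ 2) = 1/2.
Summing |A−B|·P(x,y) over outcomes with min(A, B) ≥ 2 gives 5/12.
E[|A − B| | min(A, B) ≥ 2] = (5/12) / (1/2) = 5/6.

5/6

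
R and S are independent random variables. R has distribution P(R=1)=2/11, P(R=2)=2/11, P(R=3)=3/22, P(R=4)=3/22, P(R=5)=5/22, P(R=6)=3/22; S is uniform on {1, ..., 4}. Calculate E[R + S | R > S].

115/17

P(R > S) = 51/88.
Summing (R+S)·P(x,y) over outcomes with R > S gives 345/88.
E[R + S | R > S] = (345/88) / (51/88) = 115/17.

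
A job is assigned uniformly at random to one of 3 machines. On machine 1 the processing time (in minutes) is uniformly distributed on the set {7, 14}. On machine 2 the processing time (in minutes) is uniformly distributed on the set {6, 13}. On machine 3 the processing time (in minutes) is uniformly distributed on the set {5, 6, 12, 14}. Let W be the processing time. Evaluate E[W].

E[W | machine 1] = (7+14)/2 = 21/2.
E[W | machine 2] = (6+13)/2 = 19/2.
E[W | machine 3] = (5+6+12+14)/4 = 37/4.
By the law of total expectation,
E[W] = (1/3)·(21/2) + (1/3)·(19/2) + (1/3)·(37/4) = 39/4.

39/4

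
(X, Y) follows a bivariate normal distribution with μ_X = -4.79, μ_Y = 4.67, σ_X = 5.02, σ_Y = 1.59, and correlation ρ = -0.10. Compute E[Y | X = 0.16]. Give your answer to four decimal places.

4.5132

E[Y | X=x] = μ_Y + ρ(σ_Y/σ_X)(x − μ_X) for jointly normal variables.
E[Y | X=0.16] = 4.67 + (-0.10)·(1.59/5.02)·(0.16 − (-4.79)) = 4.67 + (-0.031673)·(4.95) = 4.5132.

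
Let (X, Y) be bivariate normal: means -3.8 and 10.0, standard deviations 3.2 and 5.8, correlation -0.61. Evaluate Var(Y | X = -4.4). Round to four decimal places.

21.1226

The conditional variance in a bivariate normal is σ_Y²(1 − ρ²), independent of x.
Var(Y | X=-4.4) = (5.8)²·(1 − (-0.61)²) = 33.64·0.6279 = 21.1226.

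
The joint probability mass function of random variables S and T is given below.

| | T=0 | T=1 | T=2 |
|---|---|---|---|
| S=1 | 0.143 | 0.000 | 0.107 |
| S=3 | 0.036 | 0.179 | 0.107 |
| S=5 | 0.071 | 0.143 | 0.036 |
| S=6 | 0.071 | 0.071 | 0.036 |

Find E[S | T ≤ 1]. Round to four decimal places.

P(T ≤ 1) = 0.714.
Σ S·P over the event = 1·(0.143) + 3·(0.036) + 3·(0.179) + 5·(0.071) + 5·(0.143) + 6·(0.071) + 6·(0.071) = 2.710.
E[S | T ≤ 1] = (2.710) / (0.714) = 3.7955.

3.7955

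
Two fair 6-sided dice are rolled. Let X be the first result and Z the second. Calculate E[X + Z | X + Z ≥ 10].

P(X + Z ≥ 10) = 1/6.
Summing (X+Z)·P(x,y) over outcomes with X + Z ≥ 10 gives 16/9.
E[X + Z | X + Z ≥ 10] = (16/9) / (1/6) = 32/3.

32/3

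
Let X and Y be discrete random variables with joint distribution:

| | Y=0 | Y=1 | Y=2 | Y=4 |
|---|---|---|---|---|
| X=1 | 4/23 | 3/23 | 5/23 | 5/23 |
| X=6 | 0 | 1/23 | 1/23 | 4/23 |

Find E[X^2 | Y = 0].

1

P(Y = 0) = 4/23.
Summing X^2·P(X=x,Y=y) over the conditioning event gives 4/23.
E[X^2 | Y = 0] = (4/23) / (4/23) = 1.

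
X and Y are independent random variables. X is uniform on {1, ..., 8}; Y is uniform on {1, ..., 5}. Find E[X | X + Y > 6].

29/5

P(X + Y > 6) = 5/8.
Summing X·P(x,y) over outcomes with X + Y > 6 gives 29/8.
E[X | X + Y > 6] = (29/8) / (5/8) = 29/5.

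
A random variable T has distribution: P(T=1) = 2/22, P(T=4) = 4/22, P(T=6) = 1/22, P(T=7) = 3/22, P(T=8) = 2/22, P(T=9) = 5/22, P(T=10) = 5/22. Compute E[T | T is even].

22/3

P(T is even) = 6/11.
Σ over the event: 4·2/11 + 6·1/22 + 8·1/11 + 10·5/22 = 4.
E[T | T is even] = (4) / (6/11) = 22/3.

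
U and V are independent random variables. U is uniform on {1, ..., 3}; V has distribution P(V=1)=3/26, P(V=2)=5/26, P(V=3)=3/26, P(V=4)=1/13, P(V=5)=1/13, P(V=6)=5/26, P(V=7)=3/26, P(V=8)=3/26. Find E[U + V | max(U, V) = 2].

P(max(U, V) = 2) = 1/6.
Summing (U+V)·P(x,y) over outcomes with max(U, V) = 2 gives 22/39.
E[U + V | max(U, V) = 2] = (22/39) / (1/6) = 44/13.

44/13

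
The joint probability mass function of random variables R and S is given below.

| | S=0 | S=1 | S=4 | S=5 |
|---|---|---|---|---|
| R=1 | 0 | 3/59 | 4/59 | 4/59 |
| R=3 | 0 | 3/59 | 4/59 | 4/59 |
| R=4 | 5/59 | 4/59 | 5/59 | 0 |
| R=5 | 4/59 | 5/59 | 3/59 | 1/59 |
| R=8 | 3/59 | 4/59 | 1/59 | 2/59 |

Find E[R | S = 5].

P(S = 5) = 11/59.
Σ R·P over the event = 1·(4/59) + 3·(4/59) + 5·(1/59) + 8·(2/59) = 37/59.
E[R | S = 5] = (37/59) / (11/59) = 37/11.

37/11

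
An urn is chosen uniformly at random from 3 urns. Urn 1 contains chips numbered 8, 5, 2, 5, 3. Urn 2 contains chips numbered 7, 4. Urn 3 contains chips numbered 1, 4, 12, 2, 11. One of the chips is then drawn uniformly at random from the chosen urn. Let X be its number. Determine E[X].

161/30

E[X | urn 1] = (8+5+2+5+3)/5 = 23/5.
E[X | urn 2] = (7+4)/2 = 11/2.
E[X | urn 3] = (1+4+12+2+11)/5 = 6.
E[X] = (1/3)·(23/5) + (1/3)·(11/2) + (1/3)·(6) = 161/30.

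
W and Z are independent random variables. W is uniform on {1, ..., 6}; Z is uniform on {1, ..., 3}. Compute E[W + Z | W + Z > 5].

P(W + Z > 5) = 1/2.
Summing (W+Z)·P(x,y) over outcomes with W + Z > 5 gives 32/9.
E[W + Z | W + Z > 5] = (32/9) / (1/2) = 64/9.

64/9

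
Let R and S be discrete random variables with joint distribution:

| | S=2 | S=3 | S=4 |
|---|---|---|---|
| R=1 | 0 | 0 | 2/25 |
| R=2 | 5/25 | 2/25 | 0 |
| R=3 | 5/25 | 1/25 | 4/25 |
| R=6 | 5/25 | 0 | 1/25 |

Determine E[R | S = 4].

P(S = 4) = 7/25.
Σ R·P over the event = 1·(2/25) + 3·(4/25) + 6·(1/25) = 4/5.
E[R | S = 4] = (4/5) / (7/25) = 20/7.

20/7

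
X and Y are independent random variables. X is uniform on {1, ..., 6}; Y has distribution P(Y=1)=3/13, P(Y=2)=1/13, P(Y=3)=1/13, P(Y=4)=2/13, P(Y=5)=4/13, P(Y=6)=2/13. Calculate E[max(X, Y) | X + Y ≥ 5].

167/33

P(X + Y ≥ 5) = 11/13.
Summing max(X,Y)·P(x,y) over outcomes with X + Y ≥ 5 gives 167/39.
E[max(X, Y) | X + Y ≥ 5] = (167/39) / (11/13) = 167/33.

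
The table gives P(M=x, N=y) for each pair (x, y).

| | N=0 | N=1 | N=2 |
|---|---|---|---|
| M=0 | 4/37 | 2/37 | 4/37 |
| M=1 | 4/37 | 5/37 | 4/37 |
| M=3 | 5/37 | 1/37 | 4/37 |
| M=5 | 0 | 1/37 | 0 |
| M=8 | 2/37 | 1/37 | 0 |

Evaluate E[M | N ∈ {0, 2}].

P(N ∈ {0, 2}) = 27/37.
Σ M·P over the event = 0·(4/37) + 0·(4/37) + 1·(4/37) + 1·(4/37) + 3·(5/37) + 3·(4/37) + 8·(2/37) = 51/37.
E[M | N ∈ {0, 2}] = (51/37) / (27/37) = 17/9.

17/9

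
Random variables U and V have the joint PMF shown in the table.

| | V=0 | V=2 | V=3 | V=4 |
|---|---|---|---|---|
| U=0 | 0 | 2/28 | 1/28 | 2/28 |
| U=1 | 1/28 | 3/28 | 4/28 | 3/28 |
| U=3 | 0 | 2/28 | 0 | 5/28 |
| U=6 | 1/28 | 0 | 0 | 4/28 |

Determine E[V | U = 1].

P(U = 1) = 11/28.
Σ V·P over the event = 0·(1/28) + 2·(3/28) + 3·(4/28) + 4·(3/28) = 15/14.
E[V | U = 1] = (15/14) / (11/28) = 30/11.

30/11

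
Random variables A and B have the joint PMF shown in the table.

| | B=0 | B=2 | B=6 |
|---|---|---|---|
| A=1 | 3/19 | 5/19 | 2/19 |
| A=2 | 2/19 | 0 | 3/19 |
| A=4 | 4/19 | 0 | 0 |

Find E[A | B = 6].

P(B = 6) = 5/19.
Σ A·P over the event = 1·(2/19) + 2·(3/19) = 8/19.
E[A | B = 6] = (8/19) / (5/19) = 8/5.

8/5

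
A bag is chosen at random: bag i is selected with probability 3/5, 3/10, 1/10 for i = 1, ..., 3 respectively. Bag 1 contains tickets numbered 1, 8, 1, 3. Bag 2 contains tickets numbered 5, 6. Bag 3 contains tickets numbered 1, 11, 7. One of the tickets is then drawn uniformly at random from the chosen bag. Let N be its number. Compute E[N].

127/30

E[N | bag 1] = (1+8+1+3)/4 = 13/4.
E[N | bag 2] = (5+6)/2 = 11/2.
E[N | bag 3] = (1+11+7)/3 = 19/3.
By the law of total expectation,
E[N] = (3/5)·(13/4) + (3/10)·(11/2) + (1/10)·(19/3) = 127/30.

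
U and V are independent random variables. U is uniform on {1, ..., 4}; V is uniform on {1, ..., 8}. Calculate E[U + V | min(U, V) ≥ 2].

P(min(U, V) ≥ 2) = 21/32.
Summing (U+V)·P(x,y) over outcomes with min(U, V) ≥ 2 gives 21/4.
E[U + V | min(U, V) ≥ 2] = (21/4) / (21/32) = 8.

8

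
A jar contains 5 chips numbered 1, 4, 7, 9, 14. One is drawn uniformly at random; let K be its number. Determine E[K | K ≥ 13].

P(K ≥ 13) = 1/5.
Σ over the event: 14·1/5 = 14/5.
E[K | K ≥ 13] = (14/5) / (1/5) = 14.

14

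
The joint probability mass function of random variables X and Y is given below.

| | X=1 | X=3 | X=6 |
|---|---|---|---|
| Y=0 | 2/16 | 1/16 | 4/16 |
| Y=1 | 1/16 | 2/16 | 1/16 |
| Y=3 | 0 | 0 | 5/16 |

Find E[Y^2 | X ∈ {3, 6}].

P(X ∈ {3, 6}) = 13/16.
Σ Y^2·P over the event = 0·(1/16) + 1·(2/16) + 0·(4/16) + 1·(1/16) + 9·(5/16) = 3.
E[Y^2 | X ∈ {3, 6}] = (3) / (13/16) = 48/13.

48/13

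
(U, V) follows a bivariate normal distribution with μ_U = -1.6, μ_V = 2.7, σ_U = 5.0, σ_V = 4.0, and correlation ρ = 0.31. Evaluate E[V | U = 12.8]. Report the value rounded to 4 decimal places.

6.2712

For a bivariate normal, E[V | U=x] = μ_V + ρ·(σ_V/σ_U)·(x − μ_U).
E[V | U=12.8] = 2.7 + (0.31)·(4.0/5.0)·(12.8 − (-1.6)) = 2.7 + (0.248)·(14.4) = 6.2712.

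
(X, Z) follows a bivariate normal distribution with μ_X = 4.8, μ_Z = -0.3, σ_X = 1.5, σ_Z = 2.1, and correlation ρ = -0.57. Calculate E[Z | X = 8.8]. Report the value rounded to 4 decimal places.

-3.4920

E[Z | X=x] = μ_Z + ρ(σ_Z/σ_X)(x − μ_X) for jointly normal variables.
E[Z | X=8.8] = -0.3 + (-0.57)·(2.1/1.5)·(8.8 − (4.8)) = -0.3 + (-0.798)·(4) = -3.4920.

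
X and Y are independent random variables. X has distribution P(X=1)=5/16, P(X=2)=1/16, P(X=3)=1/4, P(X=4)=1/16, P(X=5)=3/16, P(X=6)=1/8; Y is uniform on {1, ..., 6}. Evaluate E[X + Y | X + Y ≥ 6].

513/64

P(X + Y ≥ 6) = 2/3.
Summing (X+Y)·P(x,y) over outcomes with X + Y ≥ 6 gives 171/32.
E[X + Y | X + Y ≥ 6] = (171/32) / (2/3) = 513/64.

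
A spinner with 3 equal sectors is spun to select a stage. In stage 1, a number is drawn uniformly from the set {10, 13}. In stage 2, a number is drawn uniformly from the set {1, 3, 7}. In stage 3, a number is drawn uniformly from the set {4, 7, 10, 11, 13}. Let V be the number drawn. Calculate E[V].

145/18

E[V | stage 1] = (10+13)/2 = 23/2.
E[V | stage 2] = (1+3+7)/3 = 11/3.
E[V | stage 3] = (4+7+10+11+13)/5 = 9.
E[V] = (1/3)·(23/2) + (1/3)·(11/3) + (1/3)·(9) = 145/18.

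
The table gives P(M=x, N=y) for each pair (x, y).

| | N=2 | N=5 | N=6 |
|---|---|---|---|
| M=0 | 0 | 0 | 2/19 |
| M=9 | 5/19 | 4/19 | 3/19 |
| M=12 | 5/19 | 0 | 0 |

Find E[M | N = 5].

9

P(N = 5) = 4/19.
Summing M·P(M=x,N=y) over the conditioning event gives 36/19.
E[M | N = 5] = (36/19) / (4/19) = 9.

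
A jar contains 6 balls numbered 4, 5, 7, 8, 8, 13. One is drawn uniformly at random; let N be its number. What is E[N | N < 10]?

32/5

P(N < 10) = 5/6.
Σ over the event: 4·1/6 + 5·1/6 + 7·1/6 + 8·1/3 = 16/3.
E[N | N < 10] = (16/3) / (5/6) = 32/5.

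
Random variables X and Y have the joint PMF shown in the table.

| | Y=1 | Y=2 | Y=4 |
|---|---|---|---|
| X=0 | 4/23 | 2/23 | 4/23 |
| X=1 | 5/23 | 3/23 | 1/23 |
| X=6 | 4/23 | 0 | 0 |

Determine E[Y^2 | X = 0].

38/5

P(X = 0) = 10/23.
Σ Y^2·P over the event = 1·(4/23) + 4·(2/23) + 16·(4/23) = 76/23.
E[Y^2 | X = 0] = (76/23) / (10/23) = 38/5.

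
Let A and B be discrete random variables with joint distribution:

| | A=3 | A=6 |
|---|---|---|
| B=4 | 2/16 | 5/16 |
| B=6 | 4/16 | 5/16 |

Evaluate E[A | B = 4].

P(B = 4) = 7/16.
Summing A·P(A=x,B=y) over the conditioning event gives 9/4.
E[A | B = 4] = (9/4) / (7/16) = 36/7.

36/7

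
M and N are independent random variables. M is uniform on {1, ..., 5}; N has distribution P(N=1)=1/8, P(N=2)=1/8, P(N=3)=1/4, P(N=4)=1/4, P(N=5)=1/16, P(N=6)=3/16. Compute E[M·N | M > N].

132/13

P(M > N) = 13/40.
Summing MN·P(x,y) over outcomes with M > N gives 33/10.
E[M·N | M > N] = (33/10) / (13/40) = 132/13.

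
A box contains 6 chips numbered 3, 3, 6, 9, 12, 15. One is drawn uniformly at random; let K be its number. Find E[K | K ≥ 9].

P(K ≥ 9) = 1/2.
Σ over the event: 9·1/6 + 12·1/6 + 15·1/6 = 6.
E[K | K ≥ 9] = (6) / (1/2) = 12.

12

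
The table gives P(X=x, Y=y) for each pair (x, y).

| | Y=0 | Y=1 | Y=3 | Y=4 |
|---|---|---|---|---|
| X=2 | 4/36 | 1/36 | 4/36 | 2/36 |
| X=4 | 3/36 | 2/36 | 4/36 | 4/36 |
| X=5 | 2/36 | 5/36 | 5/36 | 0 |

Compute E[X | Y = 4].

P(Y = 4) = 1/6.
Σ X·P over the event = 2·(2/36) + 4·(4/36) = 5/9.
E[X | Y = 4] = (5/9) / (1/6) = 10/3.

10/3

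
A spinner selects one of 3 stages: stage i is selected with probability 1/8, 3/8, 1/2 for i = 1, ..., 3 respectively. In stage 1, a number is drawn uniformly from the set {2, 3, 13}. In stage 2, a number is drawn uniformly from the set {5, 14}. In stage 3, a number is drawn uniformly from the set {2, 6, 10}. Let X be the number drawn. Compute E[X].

117/16

E[X | stage 1] = (2+3+13)/3 = 6.
E[X | stage 2] = (5+14)/2 = 19/2.
E[X | stage 3] = (2+6+10)/3 = 6.
By the law of total expectation,
E[X] = (1/8)·(6) + (3/8)·(19/2) + (1/2)·(6) = 117/16.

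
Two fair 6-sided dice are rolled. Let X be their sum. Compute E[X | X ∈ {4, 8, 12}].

P(X ∈ {4, 8, 12}) = 1/4.
Σ over the event: 4·1/12 + 8·5/36 + 12·1/36 = 16/9.
E[X | X ∈ {4, 8, 12}] = (16/9) / (1/4) = 64/9.

64/9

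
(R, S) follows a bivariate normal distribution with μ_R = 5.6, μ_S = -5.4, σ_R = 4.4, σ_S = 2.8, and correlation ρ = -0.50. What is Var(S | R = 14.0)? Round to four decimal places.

5.8800

The conditional variance in a bivariate normal is σ_S²(1 − ρ²), independent of x.
Var(S | R=14.0) = (2.8)²·(1 − (-0.50)²) = 7.84·0.75 = 5.8800.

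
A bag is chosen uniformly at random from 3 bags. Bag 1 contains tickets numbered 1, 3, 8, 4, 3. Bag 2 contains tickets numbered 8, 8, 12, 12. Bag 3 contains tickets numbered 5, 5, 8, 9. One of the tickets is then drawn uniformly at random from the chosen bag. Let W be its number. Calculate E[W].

E[W | bag 1] = (1+3+8+4+3)/5 = 19/5.
E[W | bag 2] = (8+8+12+12)/4 = 10.
E[W | bag 3] = (5+5+8+9)/4 = 27/4.
E[W] = (1/3)·(19/5) + (1/3)·(10) + (1/3)·(27/4) = 137/20.

137/20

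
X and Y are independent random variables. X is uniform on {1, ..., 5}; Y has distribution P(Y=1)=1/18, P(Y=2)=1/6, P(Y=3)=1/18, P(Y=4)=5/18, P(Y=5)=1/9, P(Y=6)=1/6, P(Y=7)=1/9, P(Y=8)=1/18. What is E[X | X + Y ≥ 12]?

P(X + Y ≥ 12) = 2/45.
Summing X·P(x,y) over outcomes with X + Y ≥ 12 gives 19/90.
E[X | X + Y ≥ 12] = (19/90) / (2/45) = 19/4.

19/4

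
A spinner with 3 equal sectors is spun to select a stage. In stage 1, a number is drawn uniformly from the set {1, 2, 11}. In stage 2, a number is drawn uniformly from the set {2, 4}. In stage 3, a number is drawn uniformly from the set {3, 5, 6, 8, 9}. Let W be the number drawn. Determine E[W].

E[W | stage 1] = (1+2+11)/3 = 14/3.
E[W | stage 2] = (2+4)/2 = 3.
E[W | stage 3] = (3+5+6+8+9)/5 = 31/5.
E[W] = (1/3)·(14/3) + (1/3)·(3) + (1/3)·(31/5) = 208/45.

208/45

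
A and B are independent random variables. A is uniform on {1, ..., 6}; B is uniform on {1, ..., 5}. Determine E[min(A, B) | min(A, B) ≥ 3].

11/3

P(min(A, B) ≥ 3) = 2/5.
Summing min(A,B)·P(x,y) over outcomes with min(A, B) ≥ 3 gives 22/15.
E[min(A, B) | min(A, B) ≥ 3] = (22/15) / (2/5) = 11/3.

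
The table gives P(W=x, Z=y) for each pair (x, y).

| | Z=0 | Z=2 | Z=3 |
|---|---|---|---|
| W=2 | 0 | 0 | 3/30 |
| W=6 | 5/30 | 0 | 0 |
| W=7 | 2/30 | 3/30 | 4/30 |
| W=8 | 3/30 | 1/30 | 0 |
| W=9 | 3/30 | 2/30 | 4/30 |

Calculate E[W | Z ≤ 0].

95/13

P(Z ≤ 0) = 13/30.
Σ W·P over the event = 6·(5/30) + 7·(2/30) + 8·(3/30) + 9·(3/30) = 19/6.
E[W | Z ≤ 0] = (19/6) / (13/30) = 95/13.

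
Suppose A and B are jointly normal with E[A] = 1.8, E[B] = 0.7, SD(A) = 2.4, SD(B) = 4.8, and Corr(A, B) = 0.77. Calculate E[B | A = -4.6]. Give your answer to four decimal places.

The regression of B on A has slope ρ·σ_B/σ_A and passes through (μ_A, μ_B).
E[B | A=-4.6] = 0.7 + (0.77)·(4.8/2.4)·(-4.6 − (1.8)) = 0.7 + (1.54)·(-6.4) = -9.1560.

-9.1560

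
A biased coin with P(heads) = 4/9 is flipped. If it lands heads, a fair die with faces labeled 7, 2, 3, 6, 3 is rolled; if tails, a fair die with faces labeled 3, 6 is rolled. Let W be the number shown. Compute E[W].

131/30

E[W | heads] = (7+2+3+6+3)/5 = 21/5.
E[W | tails] = (3+6)/2 = 9/2.
By the law of total expectation,
E[W] = (4/9)·(21/5) + (5/9)·(9/2) = 131/30.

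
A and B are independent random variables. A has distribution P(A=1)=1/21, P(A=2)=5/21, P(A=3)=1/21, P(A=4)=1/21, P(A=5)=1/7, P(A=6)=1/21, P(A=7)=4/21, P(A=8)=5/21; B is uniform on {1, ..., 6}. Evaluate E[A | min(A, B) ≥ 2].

P(min(A, B) ≥ 2) = 50/63.
Summing A·P(x,y) over outcomes with min(A, B) ≥ 2 gives 265/63.
E[A | min(A, B) ≥ 2] = (265/63) / (50/63) = 53/10.

53/10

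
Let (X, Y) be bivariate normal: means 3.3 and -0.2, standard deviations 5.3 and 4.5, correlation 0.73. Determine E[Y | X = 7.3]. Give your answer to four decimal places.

2.2792

For a bivariate normal, E[Y | X=x] = μ_Y + ρ·(σ_Y/σ_X)·(x − μ_X).
E[Y | X=7.3] = -0.2 + (0.73)·(4.5/5.3)·(7.3 − (3.3)) = -0.2 + (0.61981)·(4) = 2.2792.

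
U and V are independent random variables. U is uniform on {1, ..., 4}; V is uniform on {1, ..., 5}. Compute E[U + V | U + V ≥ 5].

45/7

P(U + V ≥ 5) = 7/10.
Summing (U+V)·P(x,y) over outcomes with U + V ≥ 5 gives 9/2.
E[U + V | U + V ≥ 5] = (9/2) / (7/10) = 45/7.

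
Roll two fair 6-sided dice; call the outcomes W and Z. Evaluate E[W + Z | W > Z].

7

P(W > Z) = 5/12.
Summing (W+Z)·P(x,y) over outcomes with W > Z gives 35/12.
E[W + Z | W > Z] = (35/12) / (5/12) = 7.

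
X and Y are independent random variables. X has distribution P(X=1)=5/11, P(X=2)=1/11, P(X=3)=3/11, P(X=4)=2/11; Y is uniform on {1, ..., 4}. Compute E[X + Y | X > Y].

66/13

P(X > Y) = 13/44.
Summing (X+Y)·P(x,y) over outcomes with X > Y gives 3/2.
E[X + Y | X > Y] = (3/2) / (13/44) = 66/13.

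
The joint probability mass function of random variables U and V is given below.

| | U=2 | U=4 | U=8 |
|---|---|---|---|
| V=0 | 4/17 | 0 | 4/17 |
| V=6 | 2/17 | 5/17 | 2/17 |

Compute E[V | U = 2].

2

P(U = 2) = 6/17.
Summing V·P(U=x,V=y) over the conditioning event gives 12/17.
E[V | U = 2] = (12/17) / (6/17) = 2.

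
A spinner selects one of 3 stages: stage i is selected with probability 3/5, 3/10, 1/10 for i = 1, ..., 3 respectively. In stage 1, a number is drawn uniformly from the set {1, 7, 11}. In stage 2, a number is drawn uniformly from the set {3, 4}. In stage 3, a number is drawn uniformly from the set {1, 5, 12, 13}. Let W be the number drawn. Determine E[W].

45/8

E[W | stage 1] = (1+7+11)/3 = 19/3.
E[W | stage 2] = (3+4)/2 = 7/2.
E[W | stage 3] = (1+5+12+13)/4 = 31/4.
E[W] = (3/5)·(19/3) + (3/10)·(7/2) + (1/10)·(31/4) = 45/8.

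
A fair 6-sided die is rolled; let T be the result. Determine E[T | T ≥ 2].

4

Given T ≥ 2, T is equally likely to be any of {2, 3, 4, 5, 6}.
E[T | T ≥ 2] = (2 + 3 + 4 + 5 + 6) / 5 = 4.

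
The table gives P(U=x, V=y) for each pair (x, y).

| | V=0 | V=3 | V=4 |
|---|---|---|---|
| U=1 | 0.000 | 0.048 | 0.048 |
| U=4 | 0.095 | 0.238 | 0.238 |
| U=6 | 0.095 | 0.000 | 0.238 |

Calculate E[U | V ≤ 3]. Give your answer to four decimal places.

P(V ≤ 3) = 0.476.
Σ U·P over the event = 1·(0.048) + 4·(0.095) + 4·(0.238) + 6·(0.095) = 1.950.
E[U | V ≤ 3] = (1.950) / (0.476) = 4.0966.

4.0966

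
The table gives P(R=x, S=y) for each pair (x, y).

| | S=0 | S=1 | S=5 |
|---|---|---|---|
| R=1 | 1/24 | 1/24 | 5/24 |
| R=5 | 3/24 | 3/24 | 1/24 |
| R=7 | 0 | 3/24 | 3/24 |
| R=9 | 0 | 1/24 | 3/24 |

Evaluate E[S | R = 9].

4

P(R = 9) = 1/6.
Σ S·P over the event = 1·(1/24) + 5·(3/24) = 2/3.
E[S | R = 9] = (2/3) / (1/6) = 4.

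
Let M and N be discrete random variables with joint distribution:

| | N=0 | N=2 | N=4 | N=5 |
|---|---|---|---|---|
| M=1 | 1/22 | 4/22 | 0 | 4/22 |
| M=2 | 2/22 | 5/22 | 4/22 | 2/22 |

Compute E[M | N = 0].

5/3

P(N = 0) = 3/22.
Σ M·P over the event = 1·(1/22) + 2·(2/22) = 5/22.
E[M | N = 0] = (5/22) / (3/22) = 5/3.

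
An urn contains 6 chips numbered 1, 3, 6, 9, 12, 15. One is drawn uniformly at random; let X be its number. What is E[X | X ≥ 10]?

27/2

P(X ≥ 10) = 1/3.
Σ over the event: 12·1/6 + 15·1/6 = 9/2.
E[X | X ≥ 10] = (9/2) / (1/3) = 27/2.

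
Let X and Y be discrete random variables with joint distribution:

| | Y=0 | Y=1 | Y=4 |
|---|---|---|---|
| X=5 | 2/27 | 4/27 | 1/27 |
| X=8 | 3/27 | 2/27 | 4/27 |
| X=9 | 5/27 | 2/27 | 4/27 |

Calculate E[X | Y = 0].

79/10

P(Y = 0) = 10/27.
Σ X·P over the event = 5·(2/27) + 8·(3/27) + 9·(5/27) = 79/27.
E[X | Y = 0] = (79/27) / (10/27) = 79/10.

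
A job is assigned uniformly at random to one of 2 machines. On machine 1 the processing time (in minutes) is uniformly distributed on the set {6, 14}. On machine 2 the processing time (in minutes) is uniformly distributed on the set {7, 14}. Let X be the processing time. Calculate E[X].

41/4

E[X | machine 1] = (6+14)/2 = 10.
E[X | machine 2] = (7+14)/2 = 21/2.
E[X] = (1/2)·(10) + (1/2)·(21/2) = 41/4.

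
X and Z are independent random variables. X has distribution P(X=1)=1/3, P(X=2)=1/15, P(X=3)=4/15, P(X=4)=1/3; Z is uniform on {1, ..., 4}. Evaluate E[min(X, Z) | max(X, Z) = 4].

23/10

P(max(X, Z) = 4) = 1/2.
Summing min(X,Z)·P(x,y) over outcomes with max(X, Z) = 4 gives 23/20.
E[min(X, Z) | max(X, Z) = 4] = (23/20) / (1/2) = 23/10.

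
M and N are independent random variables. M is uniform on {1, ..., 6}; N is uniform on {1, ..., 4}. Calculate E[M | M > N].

32/7

P(M > N) = 7/12.
Summing M·P(x,y) over outcomes with M > N gives 8/3.
E[M | M > N] = (8/3) / (7/12) = 32/7.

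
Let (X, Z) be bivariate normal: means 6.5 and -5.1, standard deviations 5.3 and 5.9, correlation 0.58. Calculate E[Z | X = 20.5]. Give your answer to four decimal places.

E[Z | X=x] = μ_Z + ρ(σ_Z/σ_X)(x − μ_X) for jointly normal variables.
E[Z | X=20.5] = -5.1 + (0.58)·(5.9/5.3)·(20.5 − (6.5)) = -5.1 + (0.64566)·(14) = 3.9392.

3.9392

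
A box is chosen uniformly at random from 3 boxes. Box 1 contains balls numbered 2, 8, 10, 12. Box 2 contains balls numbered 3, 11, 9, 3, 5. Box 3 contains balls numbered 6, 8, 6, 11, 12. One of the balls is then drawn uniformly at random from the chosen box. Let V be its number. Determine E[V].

E[V | box 1] = (2+8+10+12)/4 = 8.
E[V | box 2] = (3+11+9+3+5)/5 = 31/5.
E[V | box 3] = (6+8+6+11+12)/5 = 43/5.
By the law of total expectation,
E[V] = (1/3)·(8) + (1/3)·(31/5) + (1/3)·(43/5) = 38/5.

38/5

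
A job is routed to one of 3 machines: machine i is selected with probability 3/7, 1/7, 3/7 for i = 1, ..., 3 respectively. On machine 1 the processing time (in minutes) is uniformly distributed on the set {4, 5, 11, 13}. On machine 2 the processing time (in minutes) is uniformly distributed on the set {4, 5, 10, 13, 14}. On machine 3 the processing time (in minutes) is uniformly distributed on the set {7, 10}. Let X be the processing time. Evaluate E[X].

E[X | machine 1] = (4+5+11+13)/4 = 33/4.
E[X | machine 2] = (4+5+10+13+14)/5 = 46/5.
E[X | machine 3] = (7+10)/2 = 17/2.
By the law of total expectation,
E[X] = (3/7)·(33/4) + (1/7)·(46/5) + (3/7)·(17/2) = 1189/140.

1189/140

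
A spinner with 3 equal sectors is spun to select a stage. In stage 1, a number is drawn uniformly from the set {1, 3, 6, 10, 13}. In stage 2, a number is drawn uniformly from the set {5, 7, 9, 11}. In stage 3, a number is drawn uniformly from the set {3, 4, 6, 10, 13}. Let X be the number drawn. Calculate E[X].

109/15

E[X | stage 1] = (1+3+6+10+13)/5 = 33/5.
E[X | stage 2] = (5+7+9+11)/4 = 8.
E[X | stage 3] = (3+4+6+10+13)/5 = 36/5.
By the law of total expectation,
E[X] = (1/3)·(33/5) + (1/3)·(8) + (1/3)·(36/5) = 109/15.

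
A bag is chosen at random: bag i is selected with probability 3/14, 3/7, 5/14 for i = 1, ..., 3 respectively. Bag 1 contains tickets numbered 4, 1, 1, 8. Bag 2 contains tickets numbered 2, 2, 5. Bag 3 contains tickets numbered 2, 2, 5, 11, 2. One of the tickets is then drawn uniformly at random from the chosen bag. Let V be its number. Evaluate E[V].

E[V | bag 1] = (4+1+1+8)/4 = 7/2.
E[V | bag 2] = (2+2+5)/3 = 3.
E[V | bag 3] = (2+2+5+11+2)/5 = 22/5.
By the law of total expectation,
E[V] = (3/14)·(7/2) + (3/7)·(3) + (5/14)·(22/5) = 101/28.

101/28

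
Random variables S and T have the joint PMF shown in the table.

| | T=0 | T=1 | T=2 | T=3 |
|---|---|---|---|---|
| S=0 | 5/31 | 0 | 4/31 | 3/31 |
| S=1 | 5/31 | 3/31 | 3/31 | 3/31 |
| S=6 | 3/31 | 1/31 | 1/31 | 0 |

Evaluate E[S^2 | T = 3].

1/2

P(T = 3) = 6/31.
Σ S^2·P over the event = 0·(3/31) + 1·(3/31) = 3/31.
E[S^2 | T = 3] = (3/31) / (6/31) = 1/2.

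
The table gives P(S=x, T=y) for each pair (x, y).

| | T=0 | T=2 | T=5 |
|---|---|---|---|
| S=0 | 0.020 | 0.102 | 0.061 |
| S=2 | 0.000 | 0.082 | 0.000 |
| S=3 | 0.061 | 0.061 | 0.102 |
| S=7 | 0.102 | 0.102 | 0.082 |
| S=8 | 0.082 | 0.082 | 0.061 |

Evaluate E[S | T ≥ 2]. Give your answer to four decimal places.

P(T ≥ 2) = 0.735.
Summing S·P(S=x,T=y) over the conditioning event gives 3.085.
E[S | T ≥ 2] = (3.085) / (0.735) = 4.1973.

4.1973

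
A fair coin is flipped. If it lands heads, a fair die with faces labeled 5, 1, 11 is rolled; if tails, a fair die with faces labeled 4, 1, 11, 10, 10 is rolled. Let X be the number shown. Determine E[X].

193/30

E[X | heads] = (5+1+11)/3 = 17/3.
E[X | tails] = (4+1+11+10+10)/5 = 36/5.
By the law of total expectation,
E[X] = (1/2)·(17/3) + (1/2)·(36/5) = 193/30.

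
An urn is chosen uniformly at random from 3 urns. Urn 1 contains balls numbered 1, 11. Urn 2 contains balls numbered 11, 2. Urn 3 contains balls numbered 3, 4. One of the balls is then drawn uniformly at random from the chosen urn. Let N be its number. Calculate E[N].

E[N | urn 1] = (1+11)/2 = 6.
E[N | urn 2] = (11+2)/2 = 13/2.
E[N | urn 3] = (3+4)/2 = 7/2.
By the law of total expectation,
E[N] = (1/3)·(6) + (1/3)·(13/2) + (1/3)·(7/2) = 16/3.

16/3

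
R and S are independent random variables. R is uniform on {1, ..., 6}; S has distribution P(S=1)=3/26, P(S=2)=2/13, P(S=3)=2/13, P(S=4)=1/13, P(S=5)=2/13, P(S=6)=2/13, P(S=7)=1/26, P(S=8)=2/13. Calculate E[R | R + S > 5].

P(R + S > 5) = 61/78.
Summing R·P(x,y) over outcomes with R + S > 5 gives 239/78.
E[R | R + S > 5] = (239/78) / (61/78) = 239/61.

239/61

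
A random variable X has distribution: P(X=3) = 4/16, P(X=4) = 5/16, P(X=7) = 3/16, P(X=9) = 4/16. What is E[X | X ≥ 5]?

57/7

P(X ≥ 5) = 7/16.
Σ over the event: 7·3/16 + 9·1/4 = 57/16.
E[X | X ≥ 5] = (57/16) / (7/16) = 57/7.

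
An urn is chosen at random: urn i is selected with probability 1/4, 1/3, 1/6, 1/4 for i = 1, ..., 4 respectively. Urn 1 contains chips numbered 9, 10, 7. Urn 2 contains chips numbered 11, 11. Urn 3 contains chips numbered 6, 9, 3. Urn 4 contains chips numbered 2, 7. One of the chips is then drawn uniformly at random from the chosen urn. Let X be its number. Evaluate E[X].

191/24

E[X | urn 1] = (9+10+7)/3 = 26/3.
E[X | urn 2] = (11+11)/2 = 11.
E[X | urn 3] = (6+9+3)/3 = 6.
E[X | urn 4] = (2+7)/2 = 9/2.
E[X] = (1/4)·(26/3) + (1/3)·(11) + (1/6)·(6) + (1/4)·(9/2) = 191/24.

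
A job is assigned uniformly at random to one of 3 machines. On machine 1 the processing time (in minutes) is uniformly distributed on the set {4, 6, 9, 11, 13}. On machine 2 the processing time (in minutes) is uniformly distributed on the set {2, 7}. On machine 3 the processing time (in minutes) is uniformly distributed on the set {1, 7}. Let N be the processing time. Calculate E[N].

57/10

E[N | machine 1] = (4+6+9+11+13)/5 = 43/5.
E[N | machine 2] = (2+7)/2 = 9/2.
E[N | machine 3] = (1+7)/2 = 4.
By the law of total expectation,
E[N] = (1/3)·(43/5) + (1/3)·(9/2) + (1/3)·(4) = 57/10.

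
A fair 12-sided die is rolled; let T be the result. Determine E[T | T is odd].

Given T is odd, T is equally likely to be any of {1, 3, 5, 7, 9, 11}.
E[T | T is odd] = (1 + 3 + 5 + 7 + 9 + 11) / 6 = 6.

6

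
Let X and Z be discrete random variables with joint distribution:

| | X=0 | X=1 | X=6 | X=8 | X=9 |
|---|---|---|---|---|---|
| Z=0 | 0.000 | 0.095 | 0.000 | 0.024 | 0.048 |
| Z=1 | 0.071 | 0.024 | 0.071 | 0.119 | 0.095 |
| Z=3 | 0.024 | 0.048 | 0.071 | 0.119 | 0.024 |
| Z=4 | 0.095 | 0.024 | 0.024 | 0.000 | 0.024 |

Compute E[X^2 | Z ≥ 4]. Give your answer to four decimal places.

P(Z ≥ 4) = 0.167.
Σ X^2·P over the event = 0·(0.095) + 1·(0.024) + 36·(0.024) + 81·(0.024) = 2.832.
E[X^2 | Z ≥ 4] = (2.832) / (0.167) = 16.9581.

16.9581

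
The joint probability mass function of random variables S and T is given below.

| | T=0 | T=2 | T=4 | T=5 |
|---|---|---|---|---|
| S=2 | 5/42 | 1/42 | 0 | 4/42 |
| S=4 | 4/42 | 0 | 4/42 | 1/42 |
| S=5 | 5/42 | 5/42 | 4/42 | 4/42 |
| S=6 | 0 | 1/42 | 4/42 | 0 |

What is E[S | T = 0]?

P(T = 0) = 1/3.
Summing S·P(S=x,T=y) over the conditioning event gives 17/14.
E[S | T = 0] = (17/14) / (1/3) = 51/14.

51/14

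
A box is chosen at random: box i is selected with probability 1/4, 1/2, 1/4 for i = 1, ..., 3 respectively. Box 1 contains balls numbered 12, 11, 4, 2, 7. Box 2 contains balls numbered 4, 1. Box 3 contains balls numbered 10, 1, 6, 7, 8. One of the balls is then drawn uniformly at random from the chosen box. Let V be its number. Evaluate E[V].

93/20

E[V | box 1] = (12+11+4+2+7)/5 = 36/5.
E[V | box 2] = (4+1)/2 = 5/2.
E[V | box 3] = (10+1+6+7+8)/5 = 32/5.
E[V] = (1/4)·(36/5) + (1/2)·(5/2) + (1/4)·(32/5) = 93/20.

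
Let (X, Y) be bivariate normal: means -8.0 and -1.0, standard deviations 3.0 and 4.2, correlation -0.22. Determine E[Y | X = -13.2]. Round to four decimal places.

For a bivariate normal, E[Y | X=x] = μ_Y + ρ·(σ_Y/σ_X)·(x − μ_X).
E[Y | X=-13.2] = -1.0 + (-0.22)·(4.2/3.0)·(-13.2 − (-8.0)) = -1.0 + (-0.308)·(-5.2) = 0.6016.

0.6016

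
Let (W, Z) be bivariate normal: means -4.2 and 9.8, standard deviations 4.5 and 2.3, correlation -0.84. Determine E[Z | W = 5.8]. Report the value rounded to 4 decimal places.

5.5067

E[Z | W=x] = μ_Z + ρ(σ_Z/σ_W)(x − μ_W) for jointly normal variables.
E[Z | W=5.8] = 9.8 + (-0.84)·(2.3/4.5)·(5.8 − (-4.2)) = 9.8 + (-0.42933)·(10) = 5.5067.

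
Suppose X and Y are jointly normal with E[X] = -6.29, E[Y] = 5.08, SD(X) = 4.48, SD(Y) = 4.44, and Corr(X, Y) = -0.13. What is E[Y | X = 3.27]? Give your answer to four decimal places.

E[Y | X=x] = μ_Y + ρ(σ_Y/σ_X)(x − μ_X) for jointly normal variables.
E[Y | X=3.27] = 5.08 + (-0.13)·(4.44/4.48)·(3.27 − (-6.29)) = 5.08 + (-0.12884)·(9.56) = 3.8483.

3.8483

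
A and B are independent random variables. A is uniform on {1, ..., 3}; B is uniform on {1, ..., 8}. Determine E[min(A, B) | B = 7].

2

Outcomes with B = 7: (1,7), (2,7), (3,7), each with probability 1/24.
E[min(A, B) | B = 7] = (1 + 2 + 3) / 3 = 2.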